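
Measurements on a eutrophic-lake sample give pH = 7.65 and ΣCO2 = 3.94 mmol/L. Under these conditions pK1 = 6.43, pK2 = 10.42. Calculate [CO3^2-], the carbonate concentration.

[CO3²⁻] = 6.30 μmol/L

α₂ = 1 / (1 + [H⁺]/K2 + [H⁺]²/(K1K2)) = 1 / (1 + 10^+2.77 + 10^+1.55)
   = 1 / (1 + 588.84 + 35.481) = 1/625.32 = 0.001599
[CO3²⁻] = α₂ × DIC = 0.001599 × 3.94 = 0.00630 mmol/L = 6.30 μmol/L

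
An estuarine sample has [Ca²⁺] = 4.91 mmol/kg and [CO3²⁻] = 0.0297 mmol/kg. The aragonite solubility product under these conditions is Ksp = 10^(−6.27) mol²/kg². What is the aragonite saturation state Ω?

Ω = 0.272

Ksp = 10^(−6.27) = 5.370×10^-7
Ω = [Ca²⁺][CO3²⁻]/Ksp = (4.91×10^-3)(0.0297×10^-3) / 5.370×10^-7 = 0.272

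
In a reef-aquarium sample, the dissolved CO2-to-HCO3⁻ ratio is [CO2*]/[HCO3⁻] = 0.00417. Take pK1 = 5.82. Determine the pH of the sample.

From K1 = [H⁺][HCO3⁻]/[CO2*]:  pH = pK1 − log₁₀([CO2*]/[HCO3⁻])
log₁₀(0.00417) = -2.380
pH = 5.82 − (-2.380) = 8.20

pH = 8.20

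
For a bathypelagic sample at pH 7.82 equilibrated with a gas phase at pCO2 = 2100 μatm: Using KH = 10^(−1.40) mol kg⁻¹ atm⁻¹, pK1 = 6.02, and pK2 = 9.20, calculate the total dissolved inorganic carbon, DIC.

DIC = 5.58 mmol/kg

[CO2*] = KH · pCO2 = 10^(−1.40) × 2100×10^-6 = 8.360×10^-5 mol/kg
α₀ = 1/(1 + K1/[H⁺] + K1K2/[H⁺]²) = 1/(1 + 10^+1.80 + 10^+0.42) = 0.01499
DIC = [CO2*]/α₀ = 8.360×10^-5 / 0.01499 = 5.58 mmol/kg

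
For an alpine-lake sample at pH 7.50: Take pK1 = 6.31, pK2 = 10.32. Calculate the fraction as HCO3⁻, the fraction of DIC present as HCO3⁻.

α₁ = 1 / (1 + [H⁺]/K1 + K2/[H⁺]) = 1 / (1 + 10^-1.19 + 10^-2.82)
   = 1 / (1 + 0.064565 + 0.0015136) = 1/1.0661 = 0.9380

α₁ = 0.938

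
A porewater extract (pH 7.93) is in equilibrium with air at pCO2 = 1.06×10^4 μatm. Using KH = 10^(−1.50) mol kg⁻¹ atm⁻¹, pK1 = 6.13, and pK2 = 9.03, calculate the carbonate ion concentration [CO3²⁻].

[CO3²⁻] = 1.68 mmol/kg

[CO2*] = KH · pCO2 = 10^(−1.50) × 1.06×10^4×10^-6 = 3.352×10^-4 mol/kg
α₀ = 1/(1 + K1/[H⁺] + K1K2/[H⁺]²) = 1/(1 + 10^+1.80 + 10^+0.70) = 0.01447
DIC = [CO2*]/α₀ = 3.352×10^-4 / 0.01447 = 23.16 mmol/kg
[CO3²⁻] = α₂·DIC; α₂ = 0.07252, so [CO3²⁻] = 0.07252 × 23.16 = 1.68 mmol/kg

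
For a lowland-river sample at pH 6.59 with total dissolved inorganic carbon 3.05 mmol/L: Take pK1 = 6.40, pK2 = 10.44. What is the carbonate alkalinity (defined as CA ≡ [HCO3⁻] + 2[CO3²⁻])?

CA = 1.85 mmol/L

CA = [HCO3⁻] + 2[CO3²⁻] = (α₁ + 2α₂)·DIC
At pH 6.59: [H⁺]/K1 = 10^-0.19 = 0.64565, K2/[H⁺] = 10^-3.85 = 0.00014125
α₁ = 1/(1 + 0.64565 + 0.00014125) = 1/1.6458 = 0.6076; α₂ = α₁·K2/[H⁺] = 8.583×10^-5
α₁ + 2α₂ = 0.6078
CA = 0.6078 × 3.05 = 1.85 mmol/L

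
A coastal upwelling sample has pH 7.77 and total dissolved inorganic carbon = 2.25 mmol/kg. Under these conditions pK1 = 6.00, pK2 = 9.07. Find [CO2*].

α₀ = 1 / (1 + K1/[H⁺] + K1K2/[H⁺]²) = 1 / (1 + 10^+1.77 + 10^+0.47)
   = 1 / (1 + 58.884 + 2.9512) = 1/62.836 = 0.01591
[CO2*] = α₀ × DIC = 0.01591 × 2.25 = 0.0358 mmol/kg

[CO2*] = 0.0358 mmol/kg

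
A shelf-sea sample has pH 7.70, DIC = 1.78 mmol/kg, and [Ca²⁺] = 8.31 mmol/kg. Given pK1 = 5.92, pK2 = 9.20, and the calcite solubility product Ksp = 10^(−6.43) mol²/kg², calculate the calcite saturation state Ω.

Ω = 1.20

α₂ = 1 / (1 + [H⁺]/K2 + [H⁺]²/(K1K2)) = 1 / (1 + 10^+1.50 + 10^-0.28)
   = 1 / (1 + 31.623 + 0.52481) = 1/33.148 = 0.03017
[CO3²⁻] = α₂ × DIC = 0.03017 × 1.78 = 0.05370 mmol/kg
Ksp = 10^(−6.43) = 3.715×10^-7
Ω = [Ca²⁺][CO3²⁻]/Ksp = (8.31×10^-3)(5.370×10^-5) / 3.715×10^-7 = 1.20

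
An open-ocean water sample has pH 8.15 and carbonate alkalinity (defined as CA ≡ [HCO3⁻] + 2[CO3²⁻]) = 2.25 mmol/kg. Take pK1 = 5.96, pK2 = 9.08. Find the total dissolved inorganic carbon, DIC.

DIC = 2.05 mmol/kg

CA = [HCO3⁻] + 2[CO3²⁻] = (α₁ + 2α₂)·DIC
At pH 8.15: [H⁺]/K1 = 10^-2.19 = 0.0064565, K2/[H⁺] = 10^-0.93 = 0.11749
α₁ = 1/(1 + 0.0064565 + 0.11749) = 1/1.1239 = 0.8897; α₂ = α₁·K2/[H⁺] = 0.1045
α₁ + 2α₂ = 1.0988
DIC = CA / (α₁ + 2α₂) = 2.25 / 1.0988 = 2.05 mmol/kg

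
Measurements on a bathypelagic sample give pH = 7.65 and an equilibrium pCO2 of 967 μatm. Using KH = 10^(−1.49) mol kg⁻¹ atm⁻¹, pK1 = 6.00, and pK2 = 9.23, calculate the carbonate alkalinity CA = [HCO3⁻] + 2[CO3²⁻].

CA = 1.47 mmol/kg

[CO2*] = KH · pCO2 = 10^(−1.49) × 967×10^-6 = 3.129×10^-5 mol/kg
α₀ = 1/(1 + K1/[H⁺] + K1K2/[H⁺]²) = 1/(1 + 10^+1.65 + 10^+0.07) = 0.02135
DIC = [CO2*]/α₀ = 3.129×10^-5 / 0.02135 = 1.466 mmol/kg
CA = (α₁ + 2α₂)·DIC = (0.9536 + 2×0.02508) × 1.466 = 1.47 mmol/kg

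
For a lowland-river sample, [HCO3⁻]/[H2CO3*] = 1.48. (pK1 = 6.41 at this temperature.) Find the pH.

pH = 6.58

From K1 = [H⁺][HCO3⁻]/[H2CO3*]:  pH = pK1 + log₁₀([HCO3⁻]/[H2CO3*])
log₁₀(1.48) = +0.170
pH = 6.41 + (+0.170) = 6.58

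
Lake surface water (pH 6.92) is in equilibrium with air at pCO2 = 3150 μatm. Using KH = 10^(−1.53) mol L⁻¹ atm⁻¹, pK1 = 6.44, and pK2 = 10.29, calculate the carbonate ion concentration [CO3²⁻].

[CO3²⁻] = 0.120 μmol/L

[CO2*] = KH · pCO2 = 10^(−1.53) × 3150×10^-6 = 9.296×10^-5 mol/L
α₀ = 1/(1 + K1/[H⁺] + K1K2/[H⁺]²) = 1/(1 + 10^+0.48 + 10^-2.89) = 0.2487
DIC = [CO2*]/α₀ = 9.296×10^-5 / 0.2487 = 0.3738 mmol/L
[CO3²⁻] = α₂·DIC; α₂ = 0.0003204, so [CO3²⁻] = 0.0003204 × 0.3738 = 0.000120 mmol/L = 0.120 μmol/L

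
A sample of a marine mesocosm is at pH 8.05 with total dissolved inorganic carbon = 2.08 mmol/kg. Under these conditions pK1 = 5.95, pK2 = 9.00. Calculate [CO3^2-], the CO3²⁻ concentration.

α₂ = 1 / (1 + [H⁺]/K2 + [H⁺]²/(K1K2)) = 1 / (1 + 10^+0.95 + 10^-1.15)
   = 1 / (1 + 8.9125 + 0.070795) = 1/9.9833 = 0.1002
[CO3²⁻] = α₂ × DIC = 0.1002 × 2.08 = 0.208 mmol/kg

[CO3²⁻] = 0.208 mmol/kg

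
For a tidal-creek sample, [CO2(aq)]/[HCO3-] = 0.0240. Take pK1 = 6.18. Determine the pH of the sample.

pH = 7.80

From K1 = [H⁺][HCO3-]/[CO2(aq)]:  pH = pK1 − log₁₀([CO2(aq)]/[HCO3-])
log₁₀(0.0240) = -1.620
pH = 6.18 − (-1.620) = 7.80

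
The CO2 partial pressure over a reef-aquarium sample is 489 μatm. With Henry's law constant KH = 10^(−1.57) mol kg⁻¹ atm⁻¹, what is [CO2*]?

[CO2*] = 13.2 μmol/kg

KH = 10^(−1.57) = 2.692×10^-2 mol kg⁻¹ atm⁻¹
[CO2*] = KH · pCO2 = 2.692×10^-2 × 489×10^-6 atm = 1.32×10^-5 mol/kg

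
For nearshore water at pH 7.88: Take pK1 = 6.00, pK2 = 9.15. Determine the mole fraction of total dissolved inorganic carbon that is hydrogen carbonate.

α₁ = 1 / (1 + [H⁺]/K1 + K2/[H⁺]) = 1 / (1 + 10^-1.88 + 10^-1.27)
   = 1 / (1 + 0.013183 + 0.053703) = 1/1.0669 = 0.9373

α₁ = 0.937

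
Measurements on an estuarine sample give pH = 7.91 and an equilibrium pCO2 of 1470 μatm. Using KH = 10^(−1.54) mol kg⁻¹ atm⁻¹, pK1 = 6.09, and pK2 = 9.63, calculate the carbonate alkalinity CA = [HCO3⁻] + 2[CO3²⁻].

CA = 2.91 mmol/kg

[CO2*] = KH · pCO2 = 10^(−1.54) × 1470×10^-6 = 4.240×10^-5 mol/kg
α₀ = 1/(1 + K1/[H⁺] + K1K2/[H⁺]²) = 1/(1 + 10^+1.82 + 10^+0.10) = 0.01464
DIC = [CO2*]/α₀ = 4.240×10^-5 / 0.01464 = 2.897 mmol/kg
CA = (α₁ + 2α₂)·DIC = (0.9669 + 2×0.01842) × 2.897 = 2.91 mmol/kg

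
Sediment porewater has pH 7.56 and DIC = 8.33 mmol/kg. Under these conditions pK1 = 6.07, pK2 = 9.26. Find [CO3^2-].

[CO3²⁻] = 0.158 mmol/kg

α₂ = 1 / (1 + [H⁺]/K2 + [H⁺]²/(K1K2)) = 1 / (1 + 10^+1.70 + 10^+0.21)
   = 1 / (1 + 50.119 + 1.6218) = 1/52.741 = 0.01896
[CO3²⁻] = α₂ × DIC = 0.01896 × 8.33 = 0.158 mmol/kg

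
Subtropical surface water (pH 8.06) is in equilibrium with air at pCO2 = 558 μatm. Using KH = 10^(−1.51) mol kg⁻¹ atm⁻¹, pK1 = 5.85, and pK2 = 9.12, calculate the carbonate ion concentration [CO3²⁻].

[CO2*] = KH · pCO2 = 10^(−1.51) × 558×10^-6 = 1.724×10^-5 mol/kg
α₀ = 1/(1 + K1/[H⁺] + K1K2/[H⁺]²) = 1/(1 + 10^+2.21 + 10^+1.15) = 0.005640
DIC = [CO2*]/α₀ = 1.724×10^-5 / 0.005640 = 3.057 mmol/kg
[CO3²⁻] = α₂·DIC; α₂ = 0.07967, so [CO3²⁻] = 0.07967 × 3.057 = 0.244 mmol/kg

[CO3²⁻] = 0.244 mmol/kg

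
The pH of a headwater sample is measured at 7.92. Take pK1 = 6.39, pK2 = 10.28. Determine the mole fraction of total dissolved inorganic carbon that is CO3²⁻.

α₂ = 1 / (1 + [H⁺]/K2 + [H⁺]²/(K1K2)) = 1 / (1 + 10^+2.36 + 10^+0.83)
   = 1 / (1 + 229.09 + 6.7608) = 1/236.85 = 0.004222

α₂ = 0.00422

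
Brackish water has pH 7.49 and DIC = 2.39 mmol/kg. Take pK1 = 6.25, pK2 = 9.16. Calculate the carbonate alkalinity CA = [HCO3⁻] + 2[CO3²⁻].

CA = [HCO3⁻] + 2[CO3²⁻] = (α₁ + 2α₂)·DIC
At pH 7.49: [H⁺]/K1 = 10^-1.24 = 0.057544, K2/[H⁺] = 10^-1.67 = 0.021380
α₁ = 1/(1 + 0.057544 + 0.021380) = 1/1.0789 = 0.9268; α₂ = α₁·K2/[H⁺] = 0.01982
α₁ + 2α₂ = 0.9665
CA = 0.9665 × 2.39 = 2.31 mmol/kg

CA = 2.31 mmol/kg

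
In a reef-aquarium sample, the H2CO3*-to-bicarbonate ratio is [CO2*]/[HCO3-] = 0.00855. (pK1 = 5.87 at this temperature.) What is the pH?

From K1 = [H⁺][HCO3-]/[CO2*]:  pH = pK1 − log₁₀([CO2*]/[HCO3-])
log₁₀(0.00855) = -2.068
pH = 5.87 − (-2.068) = 7.94

pH = 7.94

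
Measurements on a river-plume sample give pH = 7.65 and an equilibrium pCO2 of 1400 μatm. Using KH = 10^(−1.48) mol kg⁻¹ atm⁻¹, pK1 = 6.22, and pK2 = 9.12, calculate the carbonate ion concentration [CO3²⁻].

[CO2*] = KH · pCO2 = 10^(−1.48) × 1400×10^-6 = 4.636×10^-5 mol/kg
α₀ = 1/(1 + K1/[H⁺] + K1K2/[H⁺]²) = 1/(1 + 10^+1.43 + 10^-0.04) = 0.03469
DIC = [CO2*]/α₀ = 4.636×10^-5 / 0.03469 = 1.336 mmol/kg
[CO3²⁻] = α₂·DIC; α₂ = 0.03164, so [CO3²⁻] = 0.03164 × 1.336 = 0.0423 mmol/kg

[CO3²⁻] = 0.0423 mmol/kg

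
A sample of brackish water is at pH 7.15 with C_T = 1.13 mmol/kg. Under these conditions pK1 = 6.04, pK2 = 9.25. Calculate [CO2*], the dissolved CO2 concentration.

α₀ = 1 / (1 + K1/[H⁺] + K1K2/[H⁺]²) = 1 / (1 + 10^+1.11 + 10^-0.99)
   = 1 / (1 + 12.882 + 0.10233) = 1/13.985 = 0.07151
[CO2*] = α₀ × DIC = 0.07151 × 1.13 = 0.0808 mmol/kg

[CO2*] = 0.0808 mmol/kg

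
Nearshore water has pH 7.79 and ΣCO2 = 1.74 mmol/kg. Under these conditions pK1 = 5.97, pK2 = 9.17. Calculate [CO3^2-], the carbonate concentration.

[CO3²⁻] = 0.0686 mmol/kg

α₂ = 1 / (1 + [H⁺]/K2 + [H⁺]²/(K1K2)) = 1 / (1 + 10^+1.38 + 10^-0.44)
   = 1 / (1 + 23.988 + 0.36308) = 1/25.351 = 0.03945
[CO3²⁻] = α₂ × DIC = 0.03945 × 1.74 = 0.0686 mmol/kg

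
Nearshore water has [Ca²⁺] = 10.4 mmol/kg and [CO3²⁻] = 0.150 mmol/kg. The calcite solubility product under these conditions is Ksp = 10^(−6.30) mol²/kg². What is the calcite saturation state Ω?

Ksp = 10^(−6.30) = 5.012×10^-7
Ω = [Ca²⁺][CO3²⁻]/Ksp = (10.4×10^-3)(0.150×10^-3) / 5.012×10^-7 = 3.11

Ω = 3.11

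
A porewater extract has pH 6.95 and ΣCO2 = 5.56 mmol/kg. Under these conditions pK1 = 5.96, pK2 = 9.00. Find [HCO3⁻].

[HCO3⁻] = 5.00 mmol/kg

α₁ = 1 / (1 + [H⁺]/K1 + K2/[H⁺]) = 1 / (1 + 10^-0.99 + 10^-2.05)
   = 1 / (1 + 0.10233 + 0.0089125) = 1/1.1112 = 0.8999
[HCO3⁻] = α₁ × DIC = 0.8999 × 5.56 = 5.00 mmol/kg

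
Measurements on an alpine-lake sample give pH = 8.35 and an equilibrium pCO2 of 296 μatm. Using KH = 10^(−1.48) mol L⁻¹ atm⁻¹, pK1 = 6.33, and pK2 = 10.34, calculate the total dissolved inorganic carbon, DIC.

[CO2*] = KH · pCO2 = 10^(−1.48) × 296×10^-6 = 9.801×10^-6 mol/L
α₀ = 1/(1 + K1/[H⁺] + K1K2/[H⁺]²) = 1/(1 + 10^+2.02 + 10^+0.03) = 0.009365
DIC = [CO2*]/α₀ = 9.801×10^-6 / 0.009365 = 1.05 mmol/L

DIC = 1.05 mmol/L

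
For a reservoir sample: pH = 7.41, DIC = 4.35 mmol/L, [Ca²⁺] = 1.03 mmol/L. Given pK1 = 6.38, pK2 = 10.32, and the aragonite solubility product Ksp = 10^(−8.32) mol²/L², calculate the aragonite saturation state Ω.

α₂ = 1 / (1 + [H⁺]/K2 + [H⁺]²/(K1K2)) = 1 / (1 + 10^+2.91 + 10^+1.88)
   = 1 / (1 + 812.83 + 75.858) = 1/889.69 = 0.001124
[CO3²⁻] = α₂ × DIC = 0.001124 × 4.35 = 0.004889 mmol/L = 4.889 μmol/L
Ksp = 10^(−8.32) = 4.786×10^-9
Ω = [Ca²⁺][CO3²⁻]/Ksp = (1.03×10^-3)(4.889×10^-6) / 4.786×10^-9 = 1.05

Ω = 1.05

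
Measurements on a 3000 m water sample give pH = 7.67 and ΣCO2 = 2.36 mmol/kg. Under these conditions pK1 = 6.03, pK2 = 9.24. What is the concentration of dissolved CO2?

[CO2*] = 0.0515 mmol/kg

α₀ = 1 / (1 + K1/[H⁺] + K1K2/[H⁺]²) = 1 / (1 + 10^+1.64 + 10^+0.07)
   = 1 / (1 + 43.652 + 1.1749) = 1/45.826 = 0.02182
[CO2*] = α₀ × DIC = 0.02182 × 2.36 = 0.0515 mmol/kg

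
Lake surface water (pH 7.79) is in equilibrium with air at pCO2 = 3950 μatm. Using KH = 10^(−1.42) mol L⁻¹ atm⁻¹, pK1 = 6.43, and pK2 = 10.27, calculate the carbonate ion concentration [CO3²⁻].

[CO3²⁻] = 11.4 μmol/L

[CO2*] = KH · pCO2 = 10^(−1.42) × 3950×10^-6 = 1.502×10^-4 mol/L
α₀ = 1/(1 + K1/[H⁺] + K1K2/[H⁺]²) = 1/(1 + 10^+1.36 + 10^-1.12) = 0.04169
DIC = [CO2*]/α₀ = 1.502×10^-4 / 0.04169 = 3.602 mmol/L
[CO3²⁻] = α₂·DIC; α₂ = 0.003163, so [CO3²⁻] = 0.003163 × 3.602 = 0.0114 mmol/L = 11.4 μmol/L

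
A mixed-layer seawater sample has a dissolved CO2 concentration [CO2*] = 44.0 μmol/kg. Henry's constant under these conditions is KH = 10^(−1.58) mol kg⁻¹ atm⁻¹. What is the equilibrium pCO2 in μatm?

KH = 10^(−1.58) = 2.630×10^-2 mol kg⁻¹ atm⁻¹
pCO2 = [CO2*]/KH = 44.0×10^-6 / 2.630×10^-2 = 1.67×10^-3 atm = 1670 μatm

pCO2 = 1670 μatm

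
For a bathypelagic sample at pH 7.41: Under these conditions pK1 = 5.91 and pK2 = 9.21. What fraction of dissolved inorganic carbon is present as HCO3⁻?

α₁ = 0.955

α₁ = 1 / (1 + [H⁺]/K1 + K2/[H⁺]) = 1 / (1 + 10^-1.50 + 10^-1.80)
   = 1 / (1 + 0.031623 + 0.015849) = 1/1.0475 = 0.9547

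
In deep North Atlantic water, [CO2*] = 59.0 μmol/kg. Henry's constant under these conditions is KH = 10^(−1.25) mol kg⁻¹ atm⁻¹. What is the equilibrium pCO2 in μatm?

KH = 10^(−1.25) = 5.623×10^-2 mol kg⁻¹ atm⁻¹
pCO2 = [CO2*]/KH = 59.0×10^-6 / 5.623×10^-2 = 1.05×10^-3 atm = 1050 μatm

pCO2 = 1050 μatm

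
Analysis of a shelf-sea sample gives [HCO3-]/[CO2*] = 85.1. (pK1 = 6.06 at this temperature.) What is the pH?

From K1 = [H⁺][HCO3-]/[CO2*]:  pH = pK1 + log₁₀([HCO3-]/[CO2*])
log₁₀(85.1) = +1.930
pH = 6.06 + (+1.930) = 7.99

pH = 7.99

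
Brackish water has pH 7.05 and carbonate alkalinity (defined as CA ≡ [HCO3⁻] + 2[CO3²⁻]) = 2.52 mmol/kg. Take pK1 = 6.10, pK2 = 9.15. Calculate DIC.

DIC = 2.78 mmol/kg

CA = [HCO3⁻] + 2[CO3²⁻] = (α₁ + 2α₂)·DIC
At pH 7.05: [H⁺]/K1 = 10^-0.95 = 0.11220, K2/[H⁺] = 10^-2.10 = 0.0079433
α₁ = 1/(1 + 0.11220 + 0.0079433) = 1/1.1201 = 0.8927; α₂ = α₁·K2/[H⁺] = 0.007091
α₁ + 2α₂ = 0.9069
DIC = CA / (α₁ + 2α₂) = 2.52 / 0.9069 = 2.78 mmol/kg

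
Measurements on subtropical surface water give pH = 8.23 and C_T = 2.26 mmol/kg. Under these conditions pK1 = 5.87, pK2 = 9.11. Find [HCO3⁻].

α₁ = 1 / (1 + [H⁺]/K1 + K2/[H⁺]) = 1 / (1 + 10^-2.36 + 10^-0.88)
   = 1 / (1 + 0.0043652 + 0.13183) = 1/1.1362 = 0.8801
[HCO3⁻] = α₁ × DIC = 0.8801 × 2.26 = 1.99 mmol/kg

[HCO3⁻] = 1.99 mmol/kg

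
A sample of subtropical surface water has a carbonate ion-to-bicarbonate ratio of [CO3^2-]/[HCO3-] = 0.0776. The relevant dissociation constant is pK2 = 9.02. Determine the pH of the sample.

pH = 7.91

From K2 = [H⁺][CO3^2-]/[HCO3-]:  pH = pK2 + log₁₀([CO3^2-]/[HCO3-])
log₁₀(0.0776) = -1.110
pH = 9.02 + (-1.110) = 7.91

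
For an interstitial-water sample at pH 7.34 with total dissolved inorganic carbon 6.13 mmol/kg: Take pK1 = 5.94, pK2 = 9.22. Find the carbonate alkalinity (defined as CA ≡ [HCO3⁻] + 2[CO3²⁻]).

CA = [HCO3⁻] + 2[CO3²⁻] = (α₁ + 2α₂)·DIC
At pH 7.34: [H⁺]/K1 = 10^-1.40 = 0.039811, K2/[H⁺] = 10^-1.88 = 0.013183
α₁ = 1/(1 + 0.039811 + 0.013183) = 1/1.0530 = 0.9497; α₂ = α₁·K2/[H⁺] = 0.01252
α₁ + 2α₂ = 0.9747
CA = 0.9747 × 6.13 = 5.97 mmol/kg

CA = 5.97 mmol/kg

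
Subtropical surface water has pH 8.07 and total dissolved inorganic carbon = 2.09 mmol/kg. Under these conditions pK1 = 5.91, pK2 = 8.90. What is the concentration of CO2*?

α₀ = 1 / (1 + K1/[H⁺] + K1K2/[H⁺]²) = 1 / (1 + 10^+2.16 + 10^+1.33)
   = 1 / (1 + 144.54 + 21.380) = 1/166.92 = 0.005991
[CO2*] = α₀ × DIC = 0.005991 × 2.09 = 0.0125 mmol/kg = 12.5 μmol/kg

[CO2*] = 12.5 μmol/kg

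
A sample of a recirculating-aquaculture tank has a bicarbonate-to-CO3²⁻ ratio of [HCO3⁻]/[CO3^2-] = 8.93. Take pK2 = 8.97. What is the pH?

pH = 8.02

From K2 = [H⁺][CO3^2-]/[HCO3⁻]:  pH = pK2 − log₁₀([HCO3⁻]/[CO3^2-])
log₁₀(8.93) = +0.951
pH = 8.97 − (+0.951) = 8.02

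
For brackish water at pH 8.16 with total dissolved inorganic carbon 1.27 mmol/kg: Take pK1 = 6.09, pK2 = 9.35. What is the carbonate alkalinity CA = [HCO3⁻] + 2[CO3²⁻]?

CA = [HCO3⁻] + 2[CO3²⁻] = (α₁ + 2α₂)·DIC
At pH 8.16: [H⁺]/K1 = 10^-2.07 = 0.0085114, K2/[H⁺] = 10^-1.19 = 0.064565
α₁ = 1/(1 + 0.0085114 + 0.064565) = 1/1.0731 = 0.9319; α₂ = α₁·K2/[H⁺] = 0.06017
α₁ + 2α₂ = 1.0522
CA = 1.0522 × 1.27 = 1.34 mmol/kg

CA = 1.34 mmol/kg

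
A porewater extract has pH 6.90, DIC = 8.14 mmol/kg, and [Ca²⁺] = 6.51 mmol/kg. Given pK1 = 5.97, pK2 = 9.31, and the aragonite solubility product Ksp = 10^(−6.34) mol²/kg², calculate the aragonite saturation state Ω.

Ω = 0.402

α₂ = 1 / (1 + [H⁺]/K2 + [H⁺]²/(K1K2)) = 1 / (1 + 10^+2.41 + 10^+1.48)
   = 1 / (1 + 257.04 + 30.200) = 1/288.24 = 0.003469
[CO3²⁻] = α₂ × DIC = 0.003469 × 8.14 = 0.02824 mmol/kg
Ksp = 10^(−6.34) = 4.571×10^-7
Ω = [Ca²⁺][CO3²⁻]/Ksp = (6.51×10^-3)(2.824×10^-5) / 4.571×10^-7 = 0.402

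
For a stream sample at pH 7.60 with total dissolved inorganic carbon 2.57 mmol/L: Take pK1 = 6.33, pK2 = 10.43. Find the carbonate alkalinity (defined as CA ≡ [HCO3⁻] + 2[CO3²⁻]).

CA = [HCO3⁻] + 2[CO3²⁻] = (α₁ + 2α₂)·DIC
At pH 7.60: [H⁺]/K1 = 10^-1.27 = 0.053703, K2/[H⁺] = 10^-2.83 = 0.0014791
α₁ = 1/(1 + 0.053703 + 0.0014791) = 1/1.0552 = 0.9477; α₂ = α₁·K2/[H⁺] = 0.001402
α₁ + 2α₂ = 0.9505
CA = 0.9505 × 2.57 = 2.44 mmol/L

CA = 2.44 mmol/L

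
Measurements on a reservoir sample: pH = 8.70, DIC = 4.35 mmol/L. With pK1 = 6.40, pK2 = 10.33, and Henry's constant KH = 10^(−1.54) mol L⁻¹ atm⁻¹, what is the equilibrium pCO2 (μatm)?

pCO2 = 735 μatm

α₀ = 1 / (1 + K1/[H⁺] + K1K2/[H⁺]²) = 1 / (1 + 10^+2.30 + 10^+0.67)
   = 1 / (1 + 199.53 + 4.6774) = 1/205.20 = 0.004873
[CO2*] = α₀ × DIC = 0.004873 × 4.35 = 0.02120 mmol/L
pCO2 = [CO2*]/KH = 2.120×10^-5 / 2.884×10^-2 = 735 μatm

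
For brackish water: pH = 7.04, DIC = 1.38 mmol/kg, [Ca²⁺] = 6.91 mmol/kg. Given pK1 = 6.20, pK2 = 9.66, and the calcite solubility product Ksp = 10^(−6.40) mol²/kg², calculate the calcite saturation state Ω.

α₂ = 1 / (1 + [H⁺]/K2 + [H⁺]²/(K1K2)) = 1 / (1 + 10^+2.62 + 10^+1.78)
   = 1 / (1 + 416.87 + 60.256) = 1/478.13 = 0.002092
[CO3²⁻] = α₂ × DIC = 0.002092 × 1.38 = 0.002886 mmol/kg = 2.886 μmol/kg
Ksp = 10^(−6.40) = 3.981×10^-7
Ω = [Ca²⁺][CO3²⁻]/Ksp = (6.91×10^-3)(2.886×10^-6) / 3.981×10^-7 = 0.0501

Ω = 0.0501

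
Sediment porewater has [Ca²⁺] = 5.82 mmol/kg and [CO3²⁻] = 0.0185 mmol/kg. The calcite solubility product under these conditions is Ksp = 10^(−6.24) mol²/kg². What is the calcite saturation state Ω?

Ω = 0.187

Ksp = 10^(−6.24) = 5.754×10^-7
Ω = [Ca²⁺][CO3²⁻]/Ksp = (5.82×10^-3)(0.0185×10^-3) / 5.754×10^-7 = 0.187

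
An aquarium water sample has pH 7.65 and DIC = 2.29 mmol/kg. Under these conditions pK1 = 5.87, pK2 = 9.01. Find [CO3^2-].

α₂ = 1 / (1 + [H⁺]/K2 + [H⁺]²/(K1K2)) = 1 / (1 + 10^+1.36 + 10^-0.42)
   = 1 / (1 + 22.909 + 0.38019) = 1/24.289 = 0.04117
[CO3²⁻] = α₂ × DIC = 0.04117 × 2.29 = 0.0943 mmol/kg

[CO3²⁻] = 0.0943 mmol/kg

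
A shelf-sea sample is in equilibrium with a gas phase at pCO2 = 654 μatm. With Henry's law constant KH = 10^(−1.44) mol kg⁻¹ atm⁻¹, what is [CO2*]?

KH = 10^(−1.44) = 3.631×10^-2 mol kg⁻¹ atm⁻¹
[CO2*] = KH · pCO2 = 3.631×10^-2 × 654×10^-6 atm = 2.37×10^-5 mol/kg

[CO2*] = 23.7 μmol/kg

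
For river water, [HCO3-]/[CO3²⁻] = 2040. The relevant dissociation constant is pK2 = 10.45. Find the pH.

pH = 7.14

From K2 = [H⁺][CO3²⁻]/[HCO3-]:  pH = pK2 − log₁₀([HCO3-]/[CO3²⁻])
log₁₀(2040) = +3.310
pH = 10.45 − (+3.310) = 7.14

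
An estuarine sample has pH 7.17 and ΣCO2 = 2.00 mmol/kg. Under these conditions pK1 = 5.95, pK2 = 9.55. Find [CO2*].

α₀ = 1 / (1 + K1/[H⁺] + K1K2/[H⁺]²) = 1 / (1 + 10^+1.22 + 10^-1.16)
   = 1 / (1 + 16.596 + 0.069183) = 1/17.665 = 0.05661
[CO2*] = α₀ × DIC = 0.05661 × 2.00 = 0.113 mmol/kg

[CO2*] = 0.113 mmol/kg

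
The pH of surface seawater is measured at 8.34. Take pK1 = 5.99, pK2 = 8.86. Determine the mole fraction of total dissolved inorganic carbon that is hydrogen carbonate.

α₁ = 0.765

α₁ = 1 / (1 + [H⁺]/K1 + K2/[H⁺]) = 1 / (1 + 10^-2.35 + 10^-0.52)
   = 1 / (1 + 0.0044668 + 0.30200) = 1/1.3065 = 0.7654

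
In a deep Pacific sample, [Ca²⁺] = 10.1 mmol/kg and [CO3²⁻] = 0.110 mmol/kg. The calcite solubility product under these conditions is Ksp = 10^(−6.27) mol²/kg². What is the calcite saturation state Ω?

Ksp = 10^(−6.27) = 5.370×10^-7
Ω = [Ca²⁺][CO3²⁻]/Ksp = (10.1×10^-3)(0.110×10^-3) / 5.370×10^-7 = 2.07

Ω = 2.07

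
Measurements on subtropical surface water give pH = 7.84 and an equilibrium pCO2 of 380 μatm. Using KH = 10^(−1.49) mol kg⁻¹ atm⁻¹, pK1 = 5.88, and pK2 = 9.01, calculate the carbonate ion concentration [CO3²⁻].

[CO3²⁻] = 0.0758 mmol/kg

[CO2*] = KH · pCO2 = 10^(−1.49) × 380×10^-6 = 1.230×10^-5 mol/kg
α₀ = 1/(1 + K1/[H⁺] + K1K2/[H⁺]²) = 1/(1 + 10^+1.96 + 10^+0.79) = 0.01017
DIC = [CO2*]/α₀ = 1.230×10^-5 / 0.01017 = 1.210 mmol/kg
[CO3²⁻] = α₂·DIC; α₂ = 0.06268, so [CO3²⁻] = 0.06268 × 1.210 = 0.0758 mmol/kg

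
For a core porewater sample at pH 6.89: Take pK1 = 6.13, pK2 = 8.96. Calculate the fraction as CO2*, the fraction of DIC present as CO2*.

α₀ = 0.147

α₀ = 1 / (1 + K1/[H⁺] + K1K2/[H⁺]²) = 1 / (1 + 10^+0.76 + 10^-1.31)
   = 1 / (1 + 5.7544 + 0.048978) = 1/6.8034 = 0.1470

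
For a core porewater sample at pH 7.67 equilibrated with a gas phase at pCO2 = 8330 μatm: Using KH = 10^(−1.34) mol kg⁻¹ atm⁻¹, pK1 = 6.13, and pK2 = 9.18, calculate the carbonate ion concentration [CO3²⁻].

[CO2*] = KH · pCO2 = 10^(−1.34) × 8330×10^-6 = 3.808×10^-4 mol/kg
α₀ = 1/(1 + K1/[H⁺] + K1K2/[H⁺]²) = 1/(1 + 10^+1.54 + 10^+0.03) = 0.02721
DIC = [CO2*]/α₀ = 3.808×10^-4 / 0.02721 = 13.99 mmol/kg
[CO3²⁻] = α₂·DIC; α₂ = 0.02916, so [CO3²⁻] = 0.02916 × 13.99 = 0.408 mmol/kg

[CO3²⁻] = 0.408 mmol/kg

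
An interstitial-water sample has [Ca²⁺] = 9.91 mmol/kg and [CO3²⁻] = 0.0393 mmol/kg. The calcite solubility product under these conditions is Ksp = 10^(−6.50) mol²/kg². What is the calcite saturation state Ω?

Ω = 1.23

Ksp = 10^(−6.50) = 3.162×10^-7
Ω = [Ca²⁺][CO3²⁻]/Ksp = (9.91×10^-3)(0.0393×10^-3) / 3.162×10^-7 = 1.23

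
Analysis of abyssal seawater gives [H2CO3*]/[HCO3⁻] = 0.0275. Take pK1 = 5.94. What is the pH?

pH = 7.50

From K1 = [H⁺][HCO3⁻]/[H2CO3*]:  pH = pK1 − log₁₀([H2CO3*]/[HCO3⁻])
log₁₀(0.0275) = -1.561
pH = 5.94 − (-1.561) = 7.50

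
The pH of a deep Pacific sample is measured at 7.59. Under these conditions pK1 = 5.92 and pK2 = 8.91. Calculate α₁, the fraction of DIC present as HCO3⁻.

α₁ = 0.935

α₁ = 1 / (1 + [H⁺]/K1 + K2/[H⁺]) = 1 / (1 + 10^-1.67 + 10^-1.32)
   = 1 / (1 + 0.021380 + 0.047863) = 1/1.0692 = 0.9352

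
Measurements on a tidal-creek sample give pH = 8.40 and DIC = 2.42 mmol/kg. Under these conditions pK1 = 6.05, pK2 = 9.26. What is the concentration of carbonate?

[CO3²⁻] = 0.292 mmol/kg

α₂ = 1 / (1 + [H⁺]/K2 + [H⁺]²/(K1K2)) = 1 / (1 + 10^+0.86 + 10^-1.49)
   = 1 / (1 + 7.2444 + 0.032359) = 1/8.2767 = 0.1208
[CO3²⁻] = α₂ × DIC = 0.1208 × 2.42 = 0.292 mmol/kg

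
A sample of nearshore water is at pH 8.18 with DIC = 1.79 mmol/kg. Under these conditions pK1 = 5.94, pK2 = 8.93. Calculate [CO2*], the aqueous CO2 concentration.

[CO2*] = 8.70 μmol/kg

α₀ = 1 / (1 + K1/[H⁺] + K1K2/[H⁺]²) = 1 / (1 + 10^+2.24 + 10^+1.49)
   = 1 / (1 + 173.78 + 30.903) = 1/205.68 = 0.004862
[CO2*] = α₀ × DIC = 0.004862 × 1.79 = 0.00870 mmol/kg = 8.70 μmol/kg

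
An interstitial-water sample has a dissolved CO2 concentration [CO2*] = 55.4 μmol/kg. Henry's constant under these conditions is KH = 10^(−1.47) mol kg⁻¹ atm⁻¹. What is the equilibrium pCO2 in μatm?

pCO2 = 1630 μatm

KH = 10^(−1.47) = 3.388×10^-2 mol kg⁻¹ atm⁻¹
pCO2 = [CO2*]/KH = 55.4×10^-6 / 3.388×10^-2 = 1.63×10^-3 atm = 1630 μatm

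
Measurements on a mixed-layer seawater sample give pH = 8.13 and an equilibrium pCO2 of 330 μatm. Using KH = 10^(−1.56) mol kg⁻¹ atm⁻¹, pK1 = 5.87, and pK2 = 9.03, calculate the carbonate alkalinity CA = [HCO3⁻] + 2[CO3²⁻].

[CO2*] = KH · pCO2 = 10^(−1.56) × 330×10^-6 = 9.089×10^-6 mol/kg
α₀ = 1/(1 + K1/[H⁺] + K1K2/[H⁺]²) = 1/(1 + 10^+2.26 + 10^+1.36) = 0.004857
DIC = [CO2*]/α₀ = 9.089×10^-6 / 0.004857 = 1.871 mmol/kg
CA = (α₁ + 2α₂)·DIC = (0.8839 + 2×0.1113) × 1.871 = 2.07 mmol/kg

CA = 2.07 mmol/kg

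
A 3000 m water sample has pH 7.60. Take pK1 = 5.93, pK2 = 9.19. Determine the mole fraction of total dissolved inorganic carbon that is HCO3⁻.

α₁ = 1 / (1 + [H⁺]/K1 + K2/[H⁺]) = 1 / (1 + 10^-1.67 + 10^-1.59)
   = 1 / (1 + 0.021380 + 0.025704) = 1/1.0471 = 0.9550

α₁ = 0.955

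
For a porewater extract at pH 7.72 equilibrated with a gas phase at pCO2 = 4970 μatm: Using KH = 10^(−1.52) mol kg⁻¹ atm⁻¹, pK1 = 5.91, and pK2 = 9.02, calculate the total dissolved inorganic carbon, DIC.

DIC = 10.3 mmol/kg

[CO2*] = KH · pCO2 = 10^(−1.52) × 4970×10^-6 = 1.501×10^-4 mol/kg
α₀ = 1/(1 + K1/[H⁺] + K1K2/[H⁺]²) = 1/(1 + 10^+1.81 + 10^+0.51) = 0.01453
DIC = [CO2*]/α₀ = 1.501×10^-4 / 0.01453 = 10.3 mmol/kg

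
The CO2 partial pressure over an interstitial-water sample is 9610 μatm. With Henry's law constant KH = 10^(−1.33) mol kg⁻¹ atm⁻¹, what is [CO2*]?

KH = 10^(−1.33) = 4.677×10^-2 mol kg⁻¹ atm⁻¹
[CO2*] = KH · pCO2 = 4.677×10^-2 × 9610×10^-6 atm = 4.49×10^-4 mol/kg

[CO2*] = 449 μmol/kg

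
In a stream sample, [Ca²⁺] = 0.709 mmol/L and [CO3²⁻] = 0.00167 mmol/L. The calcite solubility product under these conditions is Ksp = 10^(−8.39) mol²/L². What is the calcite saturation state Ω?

Ω = 0.291

Ksp = 10^(−8.39) = 4.074×10^-9
Ω = [Ca²⁺][CO3²⁻]/Ksp = (0.709×10^-3)(0.00167×10^-3) / 4.074×10^-9 = 0.291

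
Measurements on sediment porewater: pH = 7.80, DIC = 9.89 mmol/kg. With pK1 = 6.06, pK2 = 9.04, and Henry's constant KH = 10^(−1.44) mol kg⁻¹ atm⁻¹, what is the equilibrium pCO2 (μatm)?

pCO2 = 4610 μatm

α₀ = 1 / (1 + K1/[H⁺] + K1K2/[H⁺]²) = 1 / (1 + 10^+1.74 + 10^+0.50)
   = 1 / (1 + 54.954 + 3.1623) = 1/59.116 = 0.01692
[CO2*] = α₀ × DIC = 0.01692 × 9.89 = 0.1673 mmol/kg
pCO2 = [CO2*]/KH = 1.673×10^-4 / 3.631×10^-2 = 4610 μatm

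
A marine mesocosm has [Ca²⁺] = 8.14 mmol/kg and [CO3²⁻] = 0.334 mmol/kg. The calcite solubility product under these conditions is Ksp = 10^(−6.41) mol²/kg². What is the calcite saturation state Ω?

Ksp = 10^(−6.41) = 3.890×10^-7
Ω = [Ca²⁺][CO3²⁻]/Ksp = (8.14×10^-3)(0.334×10^-3) / 3.890×10^-7 = 6.99

Ω = 6.99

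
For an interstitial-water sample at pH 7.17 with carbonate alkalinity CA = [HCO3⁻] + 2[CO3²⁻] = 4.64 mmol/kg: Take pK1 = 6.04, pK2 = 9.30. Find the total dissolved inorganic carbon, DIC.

DIC = 4.95 mmol/kg

CA = [HCO3⁻] + 2[CO3²⁻] = (α₁ + 2α₂)·DIC
At pH 7.17: [H⁺]/K1 = 10^-1.13 = 0.074131, K2/[H⁺] = 10^-2.13 = 0.0074131
α₁ = 1/(1 + 0.074131 + 0.0074131) = 1/1.0815 = 0.9246; α₂ = α₁·K2/[H⁺] = 0.006854
α₁ + 2α₂ = 0.9383
DIC = CA / (α₁ + 2α₂) = 4.64 / 0.9383 = 4.95 mmol/kg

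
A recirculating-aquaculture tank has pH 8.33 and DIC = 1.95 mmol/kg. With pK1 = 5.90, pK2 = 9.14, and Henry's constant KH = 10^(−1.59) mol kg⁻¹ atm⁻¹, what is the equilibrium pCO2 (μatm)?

pCO2 = 243 μatm

α₀ = 1 / (1 + K1/[H⁺] + K1K2/[H⁺]²) = 1 / (1 + 10^+2.43 + 10^+1.62)
   = 1 / (1 + 269.15 + 41.687) = 1/311.84 = 0.003207
[CO2*] = α₀ × DIC = 0.003207 × 1.95 = 0.006253 mmol/kg = 6.253 μmol/kg
pCO2 = [CO2*]/KH = 6.253×10^-6 / 2.570×10^-2 = 243 μatm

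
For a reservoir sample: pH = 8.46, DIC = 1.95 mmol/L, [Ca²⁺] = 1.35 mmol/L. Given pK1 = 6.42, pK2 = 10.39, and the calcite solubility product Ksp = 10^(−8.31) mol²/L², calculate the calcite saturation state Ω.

Ω = 6.19

α₂ = 1 / (1 + [H⁺]/K2 + [H⁺]²/(K1K2)) = 1 / (1 + 10^+1.93 + 10^-0.11)
   = 1 / (1 + 85.114 + 0.77625) = 1/86.890 = 0.01151
[CO3²⁻] = α₂ × DIC = 0.01151 × 1.95 = 0.02244 mmol/L
Ksp = 10^(−8.31) = 4.898×10^-9
Ω = [Ca²⁺][CO3²⁻]/Ksp = (1.35×10^-3)(2.244×10^-5) / 4.898×10^-9 = 6.19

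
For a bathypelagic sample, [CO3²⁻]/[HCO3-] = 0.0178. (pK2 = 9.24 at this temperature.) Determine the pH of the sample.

From K2 = [H⁺][CO3²⁻]/[HCO3-]:  pH = pK2 + log₁₀([CO3²⁻]/[HCO3-])
log₁₀(0.0178) = -1.750
pH = 9.24 + (-1.750) = 7.49

pH = 7.49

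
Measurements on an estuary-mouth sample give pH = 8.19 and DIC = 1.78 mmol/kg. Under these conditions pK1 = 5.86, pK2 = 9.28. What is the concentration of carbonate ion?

α₂ = 1 / (1 + [H⁺]/K2 + [H⁺]²/(K1K2)) = 1 / (1 + 10^+1.09 + 10^-1.24)
   = 1 / (1 + 12.303 + 0.057544) = 1/13.360 = 0.07485
[CO3²⁻] = α₂ × DIC = 0.07485 × 1.78 = 0.133 mmol/kg

[CO3²⁻] = 0.133 mmol/kg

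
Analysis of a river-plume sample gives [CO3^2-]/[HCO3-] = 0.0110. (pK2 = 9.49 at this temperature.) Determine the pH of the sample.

From K2 = [H⁺][CO3^2-]/[HCO3-]:  pH = pK2 + log₁₀([CO3^2-]/[HCO3-])
log₁₀(0.0110) = -1.959
pH = 9.49 + (-1.959) = 7.53

pH = 7.53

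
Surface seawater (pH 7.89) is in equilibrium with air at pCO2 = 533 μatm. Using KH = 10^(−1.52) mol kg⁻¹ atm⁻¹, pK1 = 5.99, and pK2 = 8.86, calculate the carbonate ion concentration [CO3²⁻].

[CO3²⁻] = 0.137 mmol/kg

[CO2*] = KH · pCO2 = 10^(−1.52) × 533×10^-6 = 1.610×10^-5 mol/kg
α₀ = 1/(1 + K1/[H⁺] + K1K2/[H⁺]²) = 1/(1 + 10^+1.90 + 10^+0.93) = 0.01124
DIC = [CO2*]/α₀ = 1.610×10^-5 / 0.01124 = 1.432 mmol/kg
[CO3²⁻] = α₂·DIC; α₂ = 0.09569, so [CO3²⁻] = 0.09569 × 1.432 = 0.137 mmol/kg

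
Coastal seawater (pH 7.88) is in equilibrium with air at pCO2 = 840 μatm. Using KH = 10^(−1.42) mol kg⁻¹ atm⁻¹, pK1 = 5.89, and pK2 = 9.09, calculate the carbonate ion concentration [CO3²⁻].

[CO2*] = KH · pCO2 = 10^(−1.42) × 840×10^-6 = 3.194×10^-5 mol/kg
α₀ = 1/(1 + K1/[H⁺] + K1K2/[H⁺]²) = 1/(1 + 10^+1.99 + 10^+0.78) = 0.009547
DIC = [CO2*]/α₀ = 3.194×10^-5 / 0.009547 = 3.345 mmol/kg
[CO3²⁻] = α₂·DIC; α₂ = 0.05752, so [CO3²⁻] = 0.05752 × 3.345 = 0.192 mmol/kg

[CO3²⁻] = 0.192 mmol/kg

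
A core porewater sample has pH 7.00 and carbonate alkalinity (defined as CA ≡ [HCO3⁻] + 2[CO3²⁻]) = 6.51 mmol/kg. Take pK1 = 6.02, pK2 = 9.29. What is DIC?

DIC = 7.15 mmol/kg

CA = [HCO3⁻] + 2[CO3²⁻] = (α₁ + 2α₂)·DIC
At pH 7.00: [H⁺]/K1 = 10^-0.98 = 0.10471, K2/[H⁺] = 10^-2.29 = 0.0051286
α₁ = 1/(1 + 0.10471 + 0.0051286) = 1/1.1098 = 0.9010; α₂ = α₁·K2/[H⁺] = 0.004621
α₁ + 2α₂ = 0.9103
DIC = CA / (α₁ + 2α₂) = 6.51 / 0.9103 = 7.15 mmol/kg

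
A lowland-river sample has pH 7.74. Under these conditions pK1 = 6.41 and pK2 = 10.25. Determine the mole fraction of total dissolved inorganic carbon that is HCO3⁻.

α₁ = 0.953

α₁ = 1 / (1 + [H⁺]/K1 + K2/[H⁺]) = 1 / (1 + 10^-1.33 + 10^-2.51)
   = 1 / (1 + 0.046774 + 0.0030903) = 1/1.0499 = 0.9525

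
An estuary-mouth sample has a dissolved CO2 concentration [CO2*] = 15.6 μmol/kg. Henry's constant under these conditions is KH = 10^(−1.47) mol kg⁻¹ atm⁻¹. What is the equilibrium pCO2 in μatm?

pCO2 = 460 μatm

KH = 10^(−1.47) = 3.388×10^-2 mol kg⁻¹ atm⁻¹
pCO2 = [CO2*]/KH = 15.6×10^-6 / 3.388×10^-2 = 4.60×10^-4 atm = 460 μatm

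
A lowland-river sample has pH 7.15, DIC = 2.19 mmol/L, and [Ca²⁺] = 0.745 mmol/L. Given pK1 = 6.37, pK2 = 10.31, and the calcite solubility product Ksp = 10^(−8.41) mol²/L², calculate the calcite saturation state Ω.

α₂ = 1 / (1 + [H⁺]/K2 + [H⁺]²/(K1K2)) = 1 / (1 + 10^+3.16 + 10^+2.38)
   = 1 / (1 + 1445.4 + 239.88) = 1/1686.3 = 0.0005930
[CO3²⁻] = α₂ × DIC = 0.0005930 × 2.19 = 0.001299 mmol/L = 1.299 μmol/L
Ksp = 10^(−8.41) = 3.890×10^-9
Ω = [Ca²⁺][CO3²⁻]/Ksp = (0.745×10^-3)(1.299×10^-6) / 3.890×10^-9 = 0.249

Ω = 0.249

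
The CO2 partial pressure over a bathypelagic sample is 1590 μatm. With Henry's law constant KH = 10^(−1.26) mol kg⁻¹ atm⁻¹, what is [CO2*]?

KH = 10^(−1.26) = 5.495×10^-2 mol kg⁻¹ atm⁻¹
[CO2*] = KH · pCO2 = 5.495×10^-2 × 1590×10^-6 atm = 8.74×10^-5 mol/kg

[CO2*] = 87.4 μmol/kg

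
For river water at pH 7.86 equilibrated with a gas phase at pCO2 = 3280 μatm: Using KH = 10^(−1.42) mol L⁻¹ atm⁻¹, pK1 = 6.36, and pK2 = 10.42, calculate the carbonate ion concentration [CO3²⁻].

[CO3²⁻] = 10.9 μmol/L

[CO2*] = KH · pCO2 = 10^(−1.42) × 3280×10^-6 = 1.247×10^-4 mol/L
α₀ = 1/(1 + K1/[H⁺] + K1K2/[H⁺]²) = 1/(1 + 10^+1.50 + 10^-1.06) = 0.03057
DIC = [CO2*]/α₀ = 1.247×10^-4 / 0.03057 = 4.079 mmol/L
[CO3²⁻] = α₂·DIC; α₂ = 0.002663, so [CO3²⁻] = 0.002663 × 4.079 = 0.0109 mmol/L = 10.9 μmol/L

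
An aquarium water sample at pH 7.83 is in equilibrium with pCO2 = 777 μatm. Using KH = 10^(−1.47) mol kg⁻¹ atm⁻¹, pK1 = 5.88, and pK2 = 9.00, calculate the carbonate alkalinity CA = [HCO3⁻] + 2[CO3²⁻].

[CO2*] = KH · pCO2 = 10^(−1.47) × 777×10^-6 = 2.633×10^-5 mol/kg
α₀ = 1/(1 + K1/[H⁺] + K1K2/[H⁺]²) = 1/(1 + 10^+1.95 + 10^+0.78) = 0.01040
DIC = [CO2*]/α₀ = 2.633×10^-5 / 0.01040 = 2.531 mmol/kg
CA = (α₁ + 2α₂)·DIC = (0.9269 + 2×0.06267) × 2.531 = 2.66 mmol/kg

CA = 2.66 mmol/kg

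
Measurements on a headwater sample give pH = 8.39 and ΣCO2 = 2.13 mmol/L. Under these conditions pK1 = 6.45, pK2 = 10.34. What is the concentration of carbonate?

α₂ = 1 / (1 + [H⁺]/K2 + [H⁺]²/(K1K2)) = 1 / (1 + 10^+1.95 + 10^+0.01)
   = 1 / (1 + 89.125 + 1.0233) = 1/91.148 = 0.01097
[CO3²⁻] = α₂ × DIC = 0.01097 × 2.13 = 0.0234 mmol/L

[CO3²⁻] = 0.0234 mmol/L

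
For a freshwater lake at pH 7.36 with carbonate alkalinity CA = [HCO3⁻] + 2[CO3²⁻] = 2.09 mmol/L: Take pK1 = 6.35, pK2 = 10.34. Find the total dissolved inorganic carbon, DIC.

DIC = 2.29 mmol/L

CA = [HCO3⁻] + 2[CO3²⁻] = (α₁ + 2α₂)·DIC
At pH 7.36: [H⁺]/K1 = 10^-1.01 = 0.097724, K2/[H⁺] = 10^-2.98 = 0.0010471
α₁ = 1/(1 + 0.097724 + 0.0010471) = 1/1.0988 = 0.9101; α₂ = α₁·K2/[H⁺] = 0.0009530
α₁ + 2α₂ = 0.9120
DIC = CA / (α₁ + 2α₂) = 2.09 / 0.9120 = 2.29 mmol/L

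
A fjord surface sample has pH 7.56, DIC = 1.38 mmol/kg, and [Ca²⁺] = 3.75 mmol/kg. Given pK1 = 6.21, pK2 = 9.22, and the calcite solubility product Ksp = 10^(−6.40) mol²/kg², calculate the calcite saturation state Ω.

α₂ = 1 / (1 + [H⁺]/K2 + [H⁺]²/(K1K2)) = 1 / (1 + 10^+1.66 + 10^+0.31)
   = 1 / (1 + 45.709 + 2.0417) = 1/48.751 = 0.02051
[CO3²⁻] = α₂ × DIC = 0.02051 × 1.38 = 0.02831 mmol/kg
Ksp = 10^(−6.40) = 3.981×10^-7
Ω = [Ca²⁺][CO3²⁻]/Ksp = (3.75×10^-3)(2.831×10^-5) / 3.981×10^-7 = 0.267

Ω = 0.267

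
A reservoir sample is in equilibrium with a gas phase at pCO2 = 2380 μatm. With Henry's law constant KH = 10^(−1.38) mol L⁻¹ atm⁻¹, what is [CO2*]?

KH = 10^(−1.38) = 4.169×10^-2 mol L⁻¹ atm⁻¹
[CO2*] = KH · pCO2 = 4.169×10^-2 × 2380×10^-6 atm = 9.92×10^-5 mol/L

[CO2*] = 99.2 μmol/L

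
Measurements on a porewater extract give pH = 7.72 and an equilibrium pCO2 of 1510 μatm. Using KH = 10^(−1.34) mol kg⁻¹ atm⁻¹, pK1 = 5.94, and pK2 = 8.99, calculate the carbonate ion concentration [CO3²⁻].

[CO2*] = KH · pCO2 = 10^(−1.34) × 1510×10^-6 = 6.902×10^-5 mol/kg
α₀ = 1/(1 + K1/[H⁺] + K1K2/[H⁺]²) = 1/(1 + 10^+1.78 + 10^+0.51) = 0.01551
DIC = [CO2*]/α₀ = 6.902×10^-5 / 0.01551 = 4.451 mmol/kg
[CO3²⁻] = α₂·DIC; α₂ = 0.05018, so [CO3²⁻] = 0.05018 × 4.451 = 0.223 mmol/kg

[CO3²⁻] = 0.223 mmol/kg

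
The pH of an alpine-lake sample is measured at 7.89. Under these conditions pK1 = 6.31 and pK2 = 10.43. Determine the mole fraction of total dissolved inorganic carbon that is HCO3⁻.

α₁ = 0.972

α₁ = 1 / (1 + [H⁺]/K1 + K2/[H⁺]) = 1 / (1 + 10^-1.58 + 10^-2.54)
   = 1 / (1 + 0.026303 + 0.0028840) = 1/1.0292 = 0.9716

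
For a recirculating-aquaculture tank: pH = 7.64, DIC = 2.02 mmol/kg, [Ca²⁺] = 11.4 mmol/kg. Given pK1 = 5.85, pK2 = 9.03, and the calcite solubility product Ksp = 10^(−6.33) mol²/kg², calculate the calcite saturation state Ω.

α₂ = 1 / (1 + [H⁺]/K2 + [H⁺]²/(K1K2)) = 1 / (1 + 10^+1.39 + 10^-0.40)
   = 1 / (1 + 24.547 + 0.39811) = 1/25.945 = 0.03854
[CO3²⁻] = α₂ × DIC = 0.03854 × 2.02 = 0.07786 mmol/kg
Ksp = 10^(−6.33) = 4.677×10^-7
Ω = [Ca²⁺][CO3²⁻]/Ksp = (11.4×10^-3)(7.786×10^-5) / 4.677×10^-7 = 1.90

Ω = 1.90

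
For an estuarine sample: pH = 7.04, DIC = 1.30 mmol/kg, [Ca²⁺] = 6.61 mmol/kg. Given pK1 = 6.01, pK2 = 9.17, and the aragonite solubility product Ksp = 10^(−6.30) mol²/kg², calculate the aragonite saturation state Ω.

Ω = 0.115

α₂ = 1 / (1 + [H⁺]/K2 + [H⁺]²/(K1K2)) = 1 / (1 + 10^+2.13 + 10^+1.10)
   = 1 / (1 + 134.90 + 12.589) = 1/148.49 = 0.006735
[CO3²⁻] = α₂ × DIC = 0.006735 × 1.30 = 0.008755 mmol/kg = 8.755 μmol/kg
Ksp = 10^(−6.30) = 5.012×10^-7
Ω = [Ca²⁺][CO3²⁻]/Ksp = (6.61×10^-3)(8.755×10^-6) / 5.012×10^-7 = 0.115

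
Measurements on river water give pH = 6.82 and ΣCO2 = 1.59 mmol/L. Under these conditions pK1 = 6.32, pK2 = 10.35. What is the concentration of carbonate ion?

α₂ = 1 / (1 + [H⁺]/K2 + [H⁺]²/(K1K2)) = 1 / (1 + 10^+3.53 + 10^+3.03)
   = 1 / (1 + 3388.4 + 1071.5) = 1/4461.0 = 0.0002242
[CO3²⁻] = α₂ × DIC = 0.0002242 × 1.59 = 0.000356 mmol/L = 0.356 μmol/L

[CO3²⁻] = 0.356 μmol/L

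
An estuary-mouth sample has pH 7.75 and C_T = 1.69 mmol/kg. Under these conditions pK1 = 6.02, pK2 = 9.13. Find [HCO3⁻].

α₁ = 1 / (1 + [H⁺]/K1 + K2/[H⁺]) = 1 / (1 + 10^-1.73 + 10^-1.38)
   = 1 / (1 + 0.018621 + 0.041687) = 1/1.0603 = 0.9431
[HCO3⁻] = α₁ × DIC = 0.9431 × 1.69 = 1.59 mmol/kg

[HCO3⁻] = 1.59 mmol/kg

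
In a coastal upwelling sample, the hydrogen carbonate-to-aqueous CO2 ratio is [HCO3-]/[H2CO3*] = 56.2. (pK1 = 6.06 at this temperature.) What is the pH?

pH = 7.81

From K1 = [H⁺][HCO3-]/[H2CO3*]:  pH = pK1 + log₁₀([HCO3-]/[H2CO3*])
log₁₀(56.2) = +1.750
pH = 6.06 + (+1.750) = 7.81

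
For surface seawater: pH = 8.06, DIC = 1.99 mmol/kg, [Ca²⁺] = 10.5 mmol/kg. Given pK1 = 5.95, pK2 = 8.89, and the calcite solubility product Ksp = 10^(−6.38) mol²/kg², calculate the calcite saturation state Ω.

Ω = 6.42

α₂ = 1 / (1 + [H⁺]/K2 + [H⁺]²/(K1K2)) = 1 / (1 + 10^+0.83 + 10^-1.28)
   = 1 / (1 + 6.7608 + 0.052481) = 1/7.8133 = 0.1280
[CO3²⁻] = α₂ × DIC = 0.1280 × 1.99 = 0.2547 mmol/kg
Ksp = 10^(−6.38) = 4.169×10^-7
Ω = [Ca²⁺][CO3²⁻]/Ksp = (10.5×10^-3)(2.547×10^-4) / 4.169×10^-7 = 6.42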